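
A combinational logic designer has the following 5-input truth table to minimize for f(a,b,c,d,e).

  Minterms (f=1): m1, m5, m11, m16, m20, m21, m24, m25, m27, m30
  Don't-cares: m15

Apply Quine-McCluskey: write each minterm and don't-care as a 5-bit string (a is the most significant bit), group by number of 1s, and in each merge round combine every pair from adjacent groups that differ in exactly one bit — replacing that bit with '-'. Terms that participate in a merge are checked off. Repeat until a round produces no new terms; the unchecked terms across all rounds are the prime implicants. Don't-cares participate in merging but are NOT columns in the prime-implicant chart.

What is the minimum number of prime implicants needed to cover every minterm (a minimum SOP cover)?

6

size-2^0 implicants → 00001(✓)  00101(✓)  01011(✓)  01111(✓)  10000(✓)  10100(✓)  10101(✓)  11000(✓)  11001(✓)  11011(✓)  11110
size-2^1 implicants → -0101  -1011  00-01  01-11  1-000  10-00  1010-  110-1  1100-
Unchecked terms (primes): -0101, -1011, 00-01, 01-11, 1-000, 10-00, 1010-, 110-1, 1100-, 11110
Minterm coverage:
  m1 ⊆ 00-01 [E]
  m5 ⊆ -0101,00-01
  m11 ⊆ -1011,01-11
  m16 ⊆ 1-000,10-00
  m20 ⊆ 10-00,1010-
  m21 ⊆ -0101,1010-
  m24 ⊆ 1-000,1100-
  m25 ⊆ 110-1,1100-
  m27 ⊆ -1011,110-1
  m30 ⊆ 11110 [E]
E = {00-01, 11110}
Petrick residual → -0101, -1011, 10-00, 1100-
Cover = b'cd'e + bc'de + a'b'd'e + ab'd'e' + abc'd' + abcde'  |cover|=6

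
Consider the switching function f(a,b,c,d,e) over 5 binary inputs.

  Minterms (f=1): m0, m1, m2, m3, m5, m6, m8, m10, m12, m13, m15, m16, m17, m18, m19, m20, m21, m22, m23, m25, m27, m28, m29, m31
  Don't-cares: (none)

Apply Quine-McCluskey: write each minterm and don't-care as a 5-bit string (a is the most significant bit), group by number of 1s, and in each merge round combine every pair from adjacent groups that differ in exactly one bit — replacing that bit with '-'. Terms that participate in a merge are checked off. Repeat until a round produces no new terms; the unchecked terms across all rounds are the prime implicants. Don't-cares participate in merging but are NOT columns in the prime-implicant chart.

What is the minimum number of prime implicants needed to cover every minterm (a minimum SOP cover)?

[col 0] 00000*, 00001*, 00010*, 00011*, 00101*, 00110*, 01000*, 01010*, 01100*, 01101*, 01111*, 10000*, 10001*, 10010*, 10011*, 10100*, 10101*, 10110*, 10111*, 11001*, 11011*, 11100*, 11101*, 11111*
[col 1] -0000*, -0001*, -0010*, -0011*, -0101*, -0110*, -1100*, -1101*, -1111*, 0-000*, 0-010*, 0-101*, 00-01*, 00-10*, 000-0*, 000-1*, 0000-*, 0001-*, 01-00, 010-0*, 011-1*, 0110-*, 1-001*, 1-011*, 1-100*, 1-101*, 1-111*, 10-00*, 10-01*, 10-10*, 10-11*, 100-0*, 100-1*, 1000-*, 1001-*, 101-0*, 101-1*, 1010-*, 1011-*, 11-01*, 11-11*, 110-1*, 111-1*, 1110-*
[col 2] --101, -0-01, -0-10, -00-0*, -00-1*, -000-*, -001-*, -11-1, -110-, 0-0-0, 000--*, 1--01*, 1--11*, 1-0-1*, 1-1-1*, 1-10-, 10--0*, 10--1*, 10-0-*, 10-1-*, 100--*, 101--*, 11--1*
[col 3] -00--, 1---1, 10---
Prime implicants: --101, -0-01, -0-10, -00--, -11-1, -110-, 0-0-0, 01-00, 1---1, 1-10-, 10---
PI chart (minterm → PIs covering it):
  0 | -00--,0-0-0
  1 | -0-01,-00--
  2 | -0-10,-00--,0-0-0
  3 | -00--  (sole → essential)
  5 | --101,-0-01
  6 | -0-10  (sole → essential)
  8 | 0-0-0,01-00
  10 | 0-0-0  (sole → essential)
  12 | -110-,01-00
  13 | --101,-11-1,-110-
  15 | -11-1  (sole → essential)
  16 | -00--,10---
  17 | -0-01,-00--,1---1,10---
  18 | -0-10,-00--,10---
  19 | -00--,1---1,10---
  20 | 1-10-,10---
  21 | --101,-0-01,1---1,1-10-,10---
  22 | -0-10,10---
  23 | 1---1,10---
  25 | 1---1  (sole → essential)
  27 | 1---1  (sole → essential)
  28 | -110-,1-10-
  29 | --101,-11-1,-110-,1---1,1-10-
  31 | -11-1,1---1
Essential prime implicants: -0-10, -00--, -11-1, 0-0-0, 1---1
Petrick residual → --101, -110-, 1-10-
Minimum SOP uses 8 PIs: cd'e + b'de' + b'c' + bce + bcd' + a'c'e' + ae + acd'

8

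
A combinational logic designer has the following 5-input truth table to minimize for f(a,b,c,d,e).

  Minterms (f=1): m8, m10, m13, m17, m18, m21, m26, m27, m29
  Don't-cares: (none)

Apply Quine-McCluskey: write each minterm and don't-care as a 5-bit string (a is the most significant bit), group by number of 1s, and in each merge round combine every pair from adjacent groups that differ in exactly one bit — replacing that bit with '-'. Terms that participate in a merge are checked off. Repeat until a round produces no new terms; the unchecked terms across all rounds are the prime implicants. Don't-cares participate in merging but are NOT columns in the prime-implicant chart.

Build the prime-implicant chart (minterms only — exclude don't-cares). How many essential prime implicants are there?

5

Round 0: 01000✓ 01010✓ 01101✓ 10001✓ 10010✓ 10101✓ 11010✓ 11011✓ 11101✓
Round 1: -1010 -1101 010-0 1-010 1-101 10-01 1101-
PIs = {-1010, -1101, 010-0, 1-010, 1-101, 10-01, 1101-}
Coverage chart:
  m8: 010-0 ←essential
  m10: -1010,010-0
  m13: -1101 ←essential
  m17: 10-01 ←essential
  m18: 1-010 ←essential
  m21: 1-101,10-01
  m26: -1010,1-010,1101-
  m27: 1101- ←essential
  m29: -1101,1-101
Essential: -1101, 010-0, 1-010, 10-01, 1101-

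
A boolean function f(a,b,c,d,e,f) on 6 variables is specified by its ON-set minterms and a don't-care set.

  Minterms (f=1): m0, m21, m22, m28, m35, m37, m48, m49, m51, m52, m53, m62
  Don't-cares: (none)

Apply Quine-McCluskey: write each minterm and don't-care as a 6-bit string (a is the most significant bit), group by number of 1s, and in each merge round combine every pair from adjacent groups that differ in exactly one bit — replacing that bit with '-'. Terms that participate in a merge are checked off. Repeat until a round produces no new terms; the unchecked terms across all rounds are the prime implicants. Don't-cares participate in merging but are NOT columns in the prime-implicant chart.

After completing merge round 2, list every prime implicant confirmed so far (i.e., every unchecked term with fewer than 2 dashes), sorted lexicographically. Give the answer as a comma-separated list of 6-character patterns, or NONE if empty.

-10101, 000000, 010110, 011100, 1-0011, 1-0101, 1100-1, 111110

size-2^0 implicants → 000000  010101(✓)  010110  011100  100011(✓)  100101(✓)  110000(✓)  110001(✓)  110011(✓)  110100(✓)  110101(✓)  111110
size-2^1 implicants → -10101  1-0011  1-0101  110-00(✓)  110-01(✓)  1100-1  11000-(✓)  11010-(✓)
size-2^2 implicants → 110-0-
Unchecked terms (primes): -10101, 000000, 010110, 011100, 1-0011, 1-0101, 110-0-, 1100-1, 111110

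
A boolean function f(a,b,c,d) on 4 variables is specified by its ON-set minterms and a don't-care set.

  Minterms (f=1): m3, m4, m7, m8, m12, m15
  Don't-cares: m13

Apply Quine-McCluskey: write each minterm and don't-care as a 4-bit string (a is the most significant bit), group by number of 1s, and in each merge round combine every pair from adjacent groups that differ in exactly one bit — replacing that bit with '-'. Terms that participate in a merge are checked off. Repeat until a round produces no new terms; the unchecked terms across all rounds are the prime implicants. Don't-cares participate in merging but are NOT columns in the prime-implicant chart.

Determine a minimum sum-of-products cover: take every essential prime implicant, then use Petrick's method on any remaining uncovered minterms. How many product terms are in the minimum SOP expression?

[col 0] 0011*, 0100*, 0111*, 1000*, 1100*, 1101*, 1111*
[col 1] -100, -111, 0-11, 1-00, 11-1, 110-
Prime implicants: -100, -111, 0-11, 1-00, 11-1, 110-
PI chart (minterm → PIs covering it):
  3 | 0-11  (sole → essential)
  4 | -100  (sole → essential)
  7 | -111,0-11
  8 | 1-00  (sole → essential)
  12 | -100,1-00,110-
  15 | -111,11-1
Essential prime implicants: -100, 0-11, 1-00
Petrick residual → -111
Minimum SOP uses 4 PIs: bc'd' + bcd + a'cd + ac'd'

4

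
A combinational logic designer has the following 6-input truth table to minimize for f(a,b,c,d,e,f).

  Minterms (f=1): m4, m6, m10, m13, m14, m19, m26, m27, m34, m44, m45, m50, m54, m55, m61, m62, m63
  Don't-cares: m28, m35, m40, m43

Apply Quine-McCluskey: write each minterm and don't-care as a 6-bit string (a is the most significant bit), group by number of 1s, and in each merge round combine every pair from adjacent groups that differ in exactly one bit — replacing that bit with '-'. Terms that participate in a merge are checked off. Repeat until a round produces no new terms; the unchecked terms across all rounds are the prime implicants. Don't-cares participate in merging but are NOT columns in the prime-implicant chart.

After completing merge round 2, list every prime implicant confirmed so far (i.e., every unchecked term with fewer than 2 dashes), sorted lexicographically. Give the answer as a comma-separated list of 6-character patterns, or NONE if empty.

Round 0: 000100✓ 000110✓ 001010✓ 001101✓ 001110✓ 010011✓ 011010✓ 011011✓ 011100 100010✓ 100011✓ 101000✓ 101011✓ 101100✓ 101101✓ 110010✓ 110110✓ 110111✓ 111101✓ 111110✓ 111111✓
Round 1: -01101 0-1010 00-110 0001-0 001-10 01-011 01101- 1-0010 1-1101 10-011 10001- 101-00 10110- 11-110✓ 11-111✓ 110-10 11011-✓ 1111-1 11111-✓
Round 2: 11-11-
PIs = {-01101, 0-1010, 00-110, 0001-0, 001-10, 01-011, 01101-, 011100, 1-0010, 1-1101, 10-011, 10001-, 101-00, 10110-, 11-11-, 110-10, 1111-1}

-01101, 0-1010, 00-110, 0001-0, 001-10, 01-011, 01101-, 011100, 1-0010, 1-1101, 10-011, 10001-, 101-00, 10110-, 110-10, 1111-1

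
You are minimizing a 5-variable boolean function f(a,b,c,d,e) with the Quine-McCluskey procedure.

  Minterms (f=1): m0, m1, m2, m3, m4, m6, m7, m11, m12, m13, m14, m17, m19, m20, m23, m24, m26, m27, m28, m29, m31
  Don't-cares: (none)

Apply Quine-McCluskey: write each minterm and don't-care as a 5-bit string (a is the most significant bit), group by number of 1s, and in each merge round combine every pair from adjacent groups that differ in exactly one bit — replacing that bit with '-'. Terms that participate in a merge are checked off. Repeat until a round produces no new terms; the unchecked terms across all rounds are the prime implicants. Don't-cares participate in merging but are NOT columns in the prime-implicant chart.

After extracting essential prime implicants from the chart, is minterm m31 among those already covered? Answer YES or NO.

NO

size-2^0 implicants → 00000(✓)  00001(✓)  00010(✓)  00011(✓)  00100(✓)  00110(✓)  00111(✓)  01011(✓)  01100(✓)  01101(✓)  01110(✓)  10001(✓)  10011(✓)  10100(✓)  10111(✓)  11000(✓)  11010(✓)  11011(✓)  11100(✓)  11101(✓)  11111(✓)
size-2^1 implicants → -0001(✓)  -0011(✓)  -0100(✓)  -0111(✓)  -1011(✓)  -1100(✓)  -1101(✓)  0-011(✓)  0-100(✓)  0-110(✓)  00-00(✓)  00-10(✓)  00-11(✓)  000-0(✓)  000-1(✓)  0000-(✓)  0001-(✓)  001-0(✓)  0011-(✓)  011-0(✓)  0110-(✓)  1-011(✓)  1-100(✓)  1-111(✓)  10-11(✓)  100-1(✓)  11-00  11-11(✓)  110-0  1101-  111-1  1110-(✓)
size-2^2 implicants → --011  --100  -0-11  -00-1  -110-  0-1-0  00--0  00-1-  000--  1--11
Unchecked terms (primes): --011, --100, -0-11, -00-1, -110-, 0-1-0, 00--0, 00-1-, 000--, 1--11, 11-00, 110-0, 1101-, 111-1
Minterm coverage:
  m0 ⊆ 00--0,000--
  m1 ⊆ -00-1,000--
  m2 ⊆ 00--0,00-1-,000--
  m3 ⊆ --011,-0-11,-00-1,00-1-,000--
  m4 ⊆ --100,0-1-0,00--0
  m6 ⊆ 0-1-0,00--0,00-1-
  m7 ⊆ -0-11,00-1-
  m11 ⊆ --011 [E]
  m12 ⊆ --100,-110-,0-1-0
  m13 ⊆ -110- [E]
  m14 ⊆ 0-1-0 [E]
  m17 ⊆ -00-1 [E]
  m19 ⊆ --011,-0-11,-00-1,1--11
  m20 ⊆ --100 [E]
  m23 ⊆ -0-11,1--11
  m24 ⊆ 11-00,110-0
  m26 ⊆ 110-0,1101-
  m27 ⊆ --011,1--11,1101-
  m28 ⊆ --100,-110-,11-00
  m29 ⊆ -110-,111-1
  m31 ⊆ 1--11,111-1
E = {--011, --100, -00-1, -110-, 0-1-0}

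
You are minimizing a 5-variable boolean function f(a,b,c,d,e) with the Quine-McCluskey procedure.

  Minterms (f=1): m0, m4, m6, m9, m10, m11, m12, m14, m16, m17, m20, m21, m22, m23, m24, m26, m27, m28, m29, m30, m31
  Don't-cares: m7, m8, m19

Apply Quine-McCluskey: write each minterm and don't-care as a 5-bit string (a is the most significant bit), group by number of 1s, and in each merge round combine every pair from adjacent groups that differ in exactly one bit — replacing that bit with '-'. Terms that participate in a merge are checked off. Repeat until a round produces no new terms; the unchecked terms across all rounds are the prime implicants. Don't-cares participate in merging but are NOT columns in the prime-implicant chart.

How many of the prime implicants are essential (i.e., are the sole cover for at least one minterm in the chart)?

3

Round 0: 00000✓ 00100✓ 00110✓ 00111✓ 01000✓ 01001✓ 01010✓ 01011✓ 01100✓ 01110✓ 10000✓ 10001✓ 10011✓ 10100✓ 10101✓ 10110✓ 10111✓ 11000✓ 11010✓ 11011✓ 11100✓ 11101✓ 11110✓ 11111✓
Round 1: -0000✓ -0100✓ -0110✓ -0111✓ -1000✓ -1010✓ -1011✓ -1100✓ -1110✓ 0-000✓ 0-100✓ 0-110✓ 00-00✓ 001-0✓ 0011-✓ 01-00✓ 01-10✓ 010-0✓ 010-1✓ 0100-✓ 0101-✓ 011-0✓ 1-000✓ 1-011✓ 1-100✓ 1-101✓ 1-110✓ 1-111✓ 10-00✓ 10-01✓ 10-11✓ 100-1✓ 1000-✓ 101-0✓ 101-1✓ 1010-✓ 1011-✓ 11-00✓ 11-10✓ 11-11✓ 110-0✓ 1101-✓ 111-0✓ 111-1✓ 1110-✓ 1111-✓
Round 2: --000✓ --100✓ --110✓ -0-00✓ -01-0✓ -011- -1-00✓ -1-10✓ -10-0✓ -101- -11-0✓ 0--00✓ 0-1-0✓ 01--0✓ 010-- 1--00✓ 1--11 1-1-0✓ 1-1-1✓ 1-10-✓ 1-11-✓ 10--1 10-0- 101--✓ 11--0✓ 11-1- 111--✓
Round 3: ---00 --1-0 -1--0 1-1--
PIs = {---00, --1-0, -011-, -1--0, -101-, 010--, 1--11, 1-1--, 10--1, 10-0-, 11-1-}
Coverage chart:
  m0: ---00 ←essential
  m4: ---00,--1-0
  m6: --1-0,-011-
  m9: 010-- ←essential
  m10: -1--0,-101-,010--
  m11: -101-,010--
  m12: ---00,--1-0,-1--0
  m14: --1-0,-1--0
  m16: ---00,10-0-
  m17: 10--1,10-0-
  m20: ---00,--1-0,1-1--,10-0-
  m21: 1-1--,10--1,10-0-
  m22: --1-0,-011-,1-1--
  m23: -011-,1--11,1-1--,10--1
  m24: ---00,-1--0
  m26: -1--0,-101-,11-1-
  m27: -101-,1--11,11-1-
  m28: ---00,--1-0,-1--0,1-1--
  m29: 1-1-- ←essential
  m30: --1-0,-1--0,1-1--,11-1-
  m31: 1--11,1-1--,11-1-
Essential: ---00, 010--, 1-1--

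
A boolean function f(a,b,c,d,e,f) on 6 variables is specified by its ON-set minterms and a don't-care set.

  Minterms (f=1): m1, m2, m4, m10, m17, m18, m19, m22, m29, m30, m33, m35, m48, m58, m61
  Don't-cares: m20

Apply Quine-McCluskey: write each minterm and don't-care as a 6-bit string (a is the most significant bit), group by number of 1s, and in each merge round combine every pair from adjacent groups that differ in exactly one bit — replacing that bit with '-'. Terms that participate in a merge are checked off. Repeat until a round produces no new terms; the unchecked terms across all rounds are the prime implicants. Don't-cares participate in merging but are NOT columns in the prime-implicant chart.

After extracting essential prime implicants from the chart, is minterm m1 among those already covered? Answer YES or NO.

NO

Round 0: 000001✓ 000010✓ 000100✓ 001010✓ 010001✓ 010010✓ 010011✓ 010100✓ 010110✓ 011101✓ 011110✓ 100001✓ 100011✓ 110000 111010 111101✓
Round 1: -00001 -11101 0-0001 0-0010 0-0100 00-010 01-110 010-10 0100-1 01001- 0101-0 1000-1
PIs = {-00001, -11101, 0-0001, 0-0010, 0-0100, 00-010, 01-110, 010-10, 0100-1, 01001-, 0101-0, 1000-1, 110000, 111010}
Coverage chart:
  m1: -00001,0-0001
  m2: 0-0010,00-010
  m4: 0-0100 ←essential
  m10: 00-010 ←essential
  m17: 0-0001,0100-1
  m18: 0-0010,010-10,01001-
  m19: 0100-1,01001-
  m22: 01-110,010-10,0101-0
  m29: -11101 ←essential
  m30: 01-110 ←essential
  m33: -00001,1000-1
  m35: 1000-1 ←essential
  m48: 110000 ←essential
  m58: 111010 ←essential
  m61: -11101 ←essential
Essential: -11101, 0-0100, 00-010, 01-110, 1000-1, 110000, 111010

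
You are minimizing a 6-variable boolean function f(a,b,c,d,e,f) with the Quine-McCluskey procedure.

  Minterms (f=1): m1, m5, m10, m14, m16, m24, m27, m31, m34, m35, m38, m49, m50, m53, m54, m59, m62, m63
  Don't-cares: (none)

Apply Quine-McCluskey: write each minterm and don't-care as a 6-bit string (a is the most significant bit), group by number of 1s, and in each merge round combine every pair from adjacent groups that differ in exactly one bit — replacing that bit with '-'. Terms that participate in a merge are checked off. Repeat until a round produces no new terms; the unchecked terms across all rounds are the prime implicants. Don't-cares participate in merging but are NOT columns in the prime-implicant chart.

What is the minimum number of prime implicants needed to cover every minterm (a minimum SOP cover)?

size-2^0 implicants → 000001(✓)  000101(✓)  001010(✓)  001110(✓)  010000(✓)  011000(✓)  011011(✓)  011111(✓)  100010(✓)  100011(✓)  100110(✓)  110001(✓)  110010(✓)  110101(✓)  110110(✓)  111011(✓)  111110(✓)  111111(✓)
size-2^1 implicants → -11011(✓)  -11111(✓)  000-01  001-10  01-000  011-11(✓)  1-0010(✓)  1-0110(✓)  100-10(✓)  10001-  11-110  110-01  110-10(✓)  111-11(✓)  11111-
size-2^2 implicants → -11-11  1-0-10
Unchecked terms (primes): -11-11, 000-01, 001-10, 01-000, 1-0-10, 10001-, 11-110, 110-01, 11111-
Minterm coverage:
  m1 ⊆ 000-01 [E]
  m5 ⊆ 000-01 [E]
  m10 ⊆ 001-10 [E]
  m14 ⊆ 001-10 [E]
  m16 ⊆ 01-000 [E]
  m24 ⊆ 01-000 [E]
  m27 ⊆ -11-11 [E]
  m31 ⊆ -11-11 [E]
  m34 ⊆ 1-0-10,10001-
  m35 ⊆ 10001- [E]
  m38 ⊆ 1-0-10 [E]
  m49 ⊆ 110-01 [E]
  m50 ⊆ 1-0-10 [E]
  m53 ⊆ 110-01 [E]
  m54 ⊆ 1-0-10,11-110
  m59 ⊆ -11-11 [E]
  m62 ⊆ 11-110,11111-
  m63 ⊆ -11-11,11111-
E = {-11-11, 000-01, 001-10, 01-000, 1-0-10, 10001-, 110-01}
Petrick residual → 11-110
Cover = bcef + a'b'c'e'f + a'b'cef' + a'bd'e'f' + ac'ef' + ab'c'd'e + abdef' + abc'e'f  |cover|=8

8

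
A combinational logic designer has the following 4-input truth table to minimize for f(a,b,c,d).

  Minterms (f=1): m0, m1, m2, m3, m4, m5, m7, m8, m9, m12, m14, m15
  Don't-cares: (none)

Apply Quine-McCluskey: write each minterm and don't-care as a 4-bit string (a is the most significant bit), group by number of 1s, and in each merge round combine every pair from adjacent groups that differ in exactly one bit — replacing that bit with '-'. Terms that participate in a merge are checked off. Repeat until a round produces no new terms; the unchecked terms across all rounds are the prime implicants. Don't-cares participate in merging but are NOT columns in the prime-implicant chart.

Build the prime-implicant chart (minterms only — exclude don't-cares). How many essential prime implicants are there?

2

Round 0: 0000✓ 0001✓ 0010✓ 0011✓ 0100✓ 0101✓ 0111✓ 1000✓ 1001✓ 1100✓ 1110✓ 1111✓
Round 1: -000✓ -001✓ -100✓ -111 0-00✓ 0-01✓ 0-11✓ 00-0✓ 00-1✓ 000-✓ 001-✓ 01-1✓ 010-✓ 1-00✓ 100-✓ 11-0 111-
Round 2: --00 -00- 0--1 0-0- 00--
PIs = {--00, -00-, -111, 0--1, 0-0-, 00--, 11-0, 111-}
Coverage chart:
  m0: --00,-00-,0-0-,00--
  m1: -00-,0--1,0-0-,00--
  m2: 00-- ←essential
  m3: 0--1,00--
  m4: --00,0-0-
  m5: 0--1,0-0-
  m7: -111,0--1
  m8: --00,-00-
  m9: -00- ←essential
  m12: --00,11-0
  m14: 11-0,111-
  m15: -111,111-
Essential: -00-, 00--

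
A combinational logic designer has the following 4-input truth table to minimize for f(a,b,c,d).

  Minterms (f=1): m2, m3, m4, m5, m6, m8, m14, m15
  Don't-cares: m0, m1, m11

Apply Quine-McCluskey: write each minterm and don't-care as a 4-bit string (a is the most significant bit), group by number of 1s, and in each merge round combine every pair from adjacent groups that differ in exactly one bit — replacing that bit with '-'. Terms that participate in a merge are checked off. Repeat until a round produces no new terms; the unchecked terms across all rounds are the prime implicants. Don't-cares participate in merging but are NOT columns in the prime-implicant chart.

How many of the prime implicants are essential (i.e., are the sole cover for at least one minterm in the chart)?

[col 0] 0000*, 0001*, 0010*, 0011*, 0100*, 0101*, 0110*, 1000*, 1011*, 1110*, 1111*
[col 1] -000, -011, -110, 0-00*, 0-01*, 0-10*, 00-0*, 00-1*, 000-*, 001-*, 01-0*, 010-*, 1-11, 111-
[col 2] 0--0, 0-0-, 00--
Prime implicants: -000, -011, -110, 0--0, 0-0-, 00--, 1-11, 111-
PI chart (minterm → PIs covering it):
  2 | 0--0,00--
  3 | -011,00--
  4 | 0--0,0-0-
  5 | 0-0-  (sole → essential)
  6 | -110,0--0
  8 | -000  (sole → essential)
  14 | -110,111-
  15 | 1-11,111-
Essential prime implicants: -000, 0-0-

2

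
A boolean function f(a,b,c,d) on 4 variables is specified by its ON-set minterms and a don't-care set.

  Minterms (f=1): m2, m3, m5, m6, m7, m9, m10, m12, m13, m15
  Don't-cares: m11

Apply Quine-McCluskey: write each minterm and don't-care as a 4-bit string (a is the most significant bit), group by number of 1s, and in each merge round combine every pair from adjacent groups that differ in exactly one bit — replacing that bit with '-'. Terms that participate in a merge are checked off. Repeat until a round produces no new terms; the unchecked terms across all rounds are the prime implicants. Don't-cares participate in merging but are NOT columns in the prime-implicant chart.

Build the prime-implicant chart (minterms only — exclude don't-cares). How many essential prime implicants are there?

Round 0: 0010✓ 0011✓ 0101✓ 0110✓ 0111✓ 1001✓ 1010✓ 1011✓ 1100✓ 1101✓ 1111✓
Round 1: -010✓ -011✓ -101✓ -111✓ 0-10✓ 0-11✓ 001-✓ 01-1✓ 011-✓ 1-01✓ 1-11✓ 10-1✓ 101-✓ 11-1✓ 110-
Round 2: --11 -01- -1-1 0-1- 1--1
PIs = {--11, -01-, -1-1, 0-1-, 1--1, 110-}
Coverage chart:
  m2: -01-,0-1-
  m3: --11,-01-,0-1-
  m5: -1-1 ←essential
  m6: 0-1- ←essential
  m7: --11,-1-1,0-1-
  m9: 1--1 ←essential
  m10: -01- ←essential
  m12: 110- ←essential
  m13: -1-1,1--1,110-
  m15: --11,-1-1,1--1
Essential: -01-, -1-1, 0-1-, 1--1, 110-

5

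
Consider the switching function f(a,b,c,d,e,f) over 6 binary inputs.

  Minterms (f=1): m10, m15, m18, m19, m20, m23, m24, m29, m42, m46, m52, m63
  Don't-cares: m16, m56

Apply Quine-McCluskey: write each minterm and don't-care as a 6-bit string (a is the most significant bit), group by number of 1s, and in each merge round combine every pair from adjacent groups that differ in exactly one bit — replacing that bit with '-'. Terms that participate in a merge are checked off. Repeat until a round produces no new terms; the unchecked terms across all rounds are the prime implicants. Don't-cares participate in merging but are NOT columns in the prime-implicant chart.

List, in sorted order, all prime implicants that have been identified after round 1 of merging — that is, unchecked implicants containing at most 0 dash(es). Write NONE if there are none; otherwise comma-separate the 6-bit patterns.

size-2^0 implicants → 001010(✓)  001111  010000(✓)  010010(✓)  010011(✓)  010100(✓)  010111(✓)  011000(✓)  011101  101010(✓)  101110(✓)  110100(✓)  111000(✓)  111111
size-2^1 implicants → -01010  -10100  -11000  01-000  010-00  010-11  0100-0  01001-  101-10
Unchecked terms (primes): -01010, -10100, -11000, 001111, 01-000, 010-00, 010-11, 0100-0, 01001-, 011101, 101-10, 111111

001111, 011101, 111111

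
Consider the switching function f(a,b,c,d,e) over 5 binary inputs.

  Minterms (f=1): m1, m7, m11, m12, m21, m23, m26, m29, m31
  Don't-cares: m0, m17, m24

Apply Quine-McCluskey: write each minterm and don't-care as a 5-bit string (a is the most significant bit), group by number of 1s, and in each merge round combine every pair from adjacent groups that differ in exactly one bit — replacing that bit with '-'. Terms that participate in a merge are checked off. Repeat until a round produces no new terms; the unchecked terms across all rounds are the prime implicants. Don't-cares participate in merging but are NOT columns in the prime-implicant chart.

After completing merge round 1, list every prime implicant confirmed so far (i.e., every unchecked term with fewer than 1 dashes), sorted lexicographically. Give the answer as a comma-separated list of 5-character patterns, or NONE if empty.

01011, 01100

Round 0: 00000✓ 00001✓ 00111✓ 01011 01100 10001✓ 10101✓ 10111✓ 11000✓ 11010✓ 11101✓ 11111✓
Round 1: -0001 -0111 0000- 1-101✓ 1-111✓ 10-01 101-1✓ 110-0 111-1✓
Round 2: 1-1-1
PIs = {-0001, -0111, 0000-, 01011, 01100, 1-1-1, 10-01, 110-0}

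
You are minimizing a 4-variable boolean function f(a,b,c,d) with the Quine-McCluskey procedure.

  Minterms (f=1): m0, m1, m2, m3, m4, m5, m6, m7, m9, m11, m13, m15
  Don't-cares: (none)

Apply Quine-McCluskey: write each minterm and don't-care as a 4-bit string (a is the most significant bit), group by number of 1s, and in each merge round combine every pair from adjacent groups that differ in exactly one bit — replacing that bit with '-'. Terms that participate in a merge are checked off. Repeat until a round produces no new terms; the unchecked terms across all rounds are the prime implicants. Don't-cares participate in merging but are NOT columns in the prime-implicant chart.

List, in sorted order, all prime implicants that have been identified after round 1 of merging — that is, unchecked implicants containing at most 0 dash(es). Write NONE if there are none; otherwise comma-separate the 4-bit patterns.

Round 0: 0000✓ 0001✓ 0010✓ 0011✓ 0100✓ 0101✓ 0110✓ 0111✓ 1001✓ 1011✓ 1101✓ 1111✓
Round 1: -001✓ -011✓ -101✓ -111✓ 0-00✓ 0-01✓ 0-10✓ 0-11✓ 00-0✓ 00-1✓ 000-✓ 001-✓ 01-0✓ 01-1✓ 010-✓ 011-✓ 1-01✓ 1-11✓ 10-1✓ 11-1✓
Round 2: --01✓ --11✓ -0-1✓ -1-1✓ 0--0✓ 0--1✓ 0-0-✓ 0-1-✓ 00--✓ 01--✓ 1--1✓
Round 3: ---1 0---
PIs = {---1, 0---}

NONE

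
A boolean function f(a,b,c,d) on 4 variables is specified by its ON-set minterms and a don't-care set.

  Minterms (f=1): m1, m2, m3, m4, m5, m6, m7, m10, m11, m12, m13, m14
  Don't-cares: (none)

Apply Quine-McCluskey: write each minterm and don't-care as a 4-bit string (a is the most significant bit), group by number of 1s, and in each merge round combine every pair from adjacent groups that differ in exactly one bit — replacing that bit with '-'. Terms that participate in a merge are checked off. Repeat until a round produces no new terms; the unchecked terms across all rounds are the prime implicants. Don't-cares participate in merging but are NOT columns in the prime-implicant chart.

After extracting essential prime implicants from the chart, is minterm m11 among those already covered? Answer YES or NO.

YES

Round 0: 0001✓ 0010✓ 0011✓ 0100✓ 0101✓ 0110✓ 0111✓ 1010✓ 1011✓ 1100✓ 1101✓ 1110✓
Round 1: -010✓ -011✓ -100✓ -101✓ -110✓ 0-01✓ 0-10✓ 0-11✓ 00-1✓ 001-✓ 01-0✓ 01-1✓ 010-✓ 011-✓ 1-10✓ 101-✓ 11-0✓ 110-✓
Round 2: --10 -01- -1-0 -10- 0--1 0-1- 01--
PIs = {--10, -01-, -1-0, -10-, 0--1, 0-1-, 01--}
Coverage chart:
  m1: 0--1 ←essential
  m2: --10,-01-,0-1-
  m3: -01-,0--1,0-1-
  m4: -1-0,-10-,01--
  m5: -10-,0--1,01--
  m6: --10,-1-0,0-1-,01--
  m7: 0--1,0-1-,01--
  m10: --10,-01-
  m11: -01- ←essential
  m12: -1-0,-10-
  m13: -10- ←essential
  m14: --10,-1-0
Essential: -01-, -10-, 0--1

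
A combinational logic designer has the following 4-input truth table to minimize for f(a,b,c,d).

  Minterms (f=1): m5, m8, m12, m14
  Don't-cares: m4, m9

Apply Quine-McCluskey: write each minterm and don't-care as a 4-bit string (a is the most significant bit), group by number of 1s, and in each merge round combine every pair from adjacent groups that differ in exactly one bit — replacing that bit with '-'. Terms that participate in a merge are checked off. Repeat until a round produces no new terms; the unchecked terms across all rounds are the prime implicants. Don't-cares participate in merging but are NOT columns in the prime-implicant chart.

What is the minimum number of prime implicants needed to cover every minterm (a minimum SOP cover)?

Round 0: 0100✓ 0101✓ 1000✓ 1001✓ 1100✓ 1110✓
Round 1: -100 010- 1-00 100- 11-0
PIs = {-100, 010-, 1-00, 100-, 11-0}
Coverage chart:
  m5: 010- ←essential
  m8: 1-00,100-
  m12: -100,1-00,11-0
  m14: 11-0 ←essential
Essential: 010-, 11-0
Petrick residual → 1-00
Min cover (3 terms): a'bc' + ac'd' + abd'

3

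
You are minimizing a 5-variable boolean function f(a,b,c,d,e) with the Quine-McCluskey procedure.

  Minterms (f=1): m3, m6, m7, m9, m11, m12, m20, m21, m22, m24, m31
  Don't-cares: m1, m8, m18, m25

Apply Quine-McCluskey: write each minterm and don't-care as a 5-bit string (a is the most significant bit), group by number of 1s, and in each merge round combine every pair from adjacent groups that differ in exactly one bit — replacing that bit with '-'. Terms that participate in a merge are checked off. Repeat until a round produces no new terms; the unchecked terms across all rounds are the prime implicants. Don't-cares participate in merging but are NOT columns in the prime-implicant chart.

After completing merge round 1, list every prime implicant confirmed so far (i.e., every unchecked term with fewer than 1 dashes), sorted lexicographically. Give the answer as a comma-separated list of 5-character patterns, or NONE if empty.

11111

[col 0] 00001*, 00011*, 00110*, 00111*, 01000*, 01001*, 01011*, 01100*, 10010*, 10100*, 10101*, 10110*, 11000*, 11001*, 11111
[col 1] -0110, -1000*, -1001*, 0-001*, 0-011*, 00-11, 000-1*, 0011-, 01-00, 010-1*, 0100-*, 10-10, 101-0, 1010-, 1100-*
[col 2] -100-, 0-0-1
Prime implicants: -0110, -100-, 0-0-1, 00-11, 0011-, 01-00, 10-10, 101-0, 1010-, 11111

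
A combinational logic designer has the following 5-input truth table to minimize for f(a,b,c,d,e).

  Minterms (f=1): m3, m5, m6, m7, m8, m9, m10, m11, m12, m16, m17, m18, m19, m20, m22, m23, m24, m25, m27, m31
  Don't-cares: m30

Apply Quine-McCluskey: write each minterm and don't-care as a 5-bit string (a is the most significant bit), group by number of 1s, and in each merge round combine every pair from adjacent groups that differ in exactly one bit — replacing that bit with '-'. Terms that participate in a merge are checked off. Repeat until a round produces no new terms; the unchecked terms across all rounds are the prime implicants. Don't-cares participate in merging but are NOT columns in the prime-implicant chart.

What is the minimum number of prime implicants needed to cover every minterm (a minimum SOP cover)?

8

Round 0: 00011✓ 00101✓ 00110✓ 00111✓ 01000✓ 01001✓ 01010✓ 01011✓ 01100✓ 10000✓ 10001✓ 10010✓ 10011✓ 10100✓ 10110✓ 10111✓ 11000✓ 11001✓ 11011✓ 11110✓ 11111✓
Round 1: -0011✓ -0110✓ -0111✓ -1000✓ -1001✓ -1011✓ 0-011✓ 00-11✓ 001-1 0011-✓ 01-00 010-0✓ 010-1✓ 0100-✓ 0101-✓ 1-000✓ 1-001✓ 1-011✓ 1-110✓ 1-111✓ 10-00✓ 10-10✓ 10-11✓ 100-0✓ 100-1✓ 1000-✓ 1001-✓ 101-0✓ 1011-✓ 11-11✓ 110-1✓ 1100-✓ 1111-✓
Round 2: --011 -0-11 -011- -10-1 -100- 010-- 1--11 1-0-1 1-00- 1-11- 10--0 10-1- 100--
PIs = {--011, -0-11, -011-, -10-1, -100-, 001-1, 01-00, 010--, 1--11, 1-0-1, 1-00-, 1-11-, 10--0, 10-1-, 100--}
Coverage chart:
  m3: --011,-0-11
  m5: 001-1 ←essential
  m6: -011- ←essential
  m7: -0-11,-011-,001-1
  m8: -100-,01-00,010--
  m9: -10-1,-100-,010--
  m10: 010-- ←essential
  m11: --011,-10-1,010--
  m12: 01-00 ←essential
  m16: 1-00-,10--0,100--
  m17: 1-0-1,1-00-,100--
  m18: 10--0,10-1-,100--
  m19: --011,-0-11,1--11,1-0-1,10-1-,100--
  m20: 10--0 ←essential
  m22: -011-,1-11-,10--0,10-1-
  m23: -0-11,-011-,1--11,1-11-,10-1-
  m24: -100-,1-00-
  m25: -10-1,-100-,1-0-1,1-00-
  m27: --011,-10-1,1--11,1-0-1
  m31: 1--11,1-11-
Essential: -011-, 001-1, 01-00, 010--, 10--0
Petrick residual → --011, 1--11, 1-00-
Min cover (8 terms): c'de + b'cd + a'b'ce + a'bd'e' + a'bc' + ade + ac'd' + ab'e'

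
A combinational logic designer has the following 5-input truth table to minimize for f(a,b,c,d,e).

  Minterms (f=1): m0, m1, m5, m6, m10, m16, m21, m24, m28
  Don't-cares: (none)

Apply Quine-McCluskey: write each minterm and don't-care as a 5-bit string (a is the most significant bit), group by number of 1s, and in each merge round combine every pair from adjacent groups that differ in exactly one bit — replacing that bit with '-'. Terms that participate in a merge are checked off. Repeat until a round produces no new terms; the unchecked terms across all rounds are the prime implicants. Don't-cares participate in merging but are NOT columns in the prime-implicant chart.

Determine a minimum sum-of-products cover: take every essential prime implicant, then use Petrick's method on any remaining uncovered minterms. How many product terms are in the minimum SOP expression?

[col 0] 00000*, 00001*, 00101*, 00110, 01010, 10000*, 10101*, 11000*, 11100*
[col 1] -0000, -0101, 00-01, 0000-, 1-000, 11-00
Prime implicants: -0000, -0101, 00-01, 0000-, 00110, 01010, 1-000, 11-00
PI chart (minterm → PIs covering it):
  0 | -0000,0000-
  1 | 00-01,0000-
  5 | -0101,00-01
  6 | 00110  (sole → essential)
  10 | 01010  (sole → essential)
  16 | -0000,1-000
  21 | -0101  (sole → essential)
  24 | 1-000,11-00
  28 | 11-00  (sole → essential)
Essential prime implicants: -0101, 00110, 01010, 11-00
Petrick residual → -0000, 00-01
Minimum SOP uses 6 PIs: b'c'd'e' + b'cd'e + a'b'd'e + a'b'cde' + a'bc'de' + abd'e'

6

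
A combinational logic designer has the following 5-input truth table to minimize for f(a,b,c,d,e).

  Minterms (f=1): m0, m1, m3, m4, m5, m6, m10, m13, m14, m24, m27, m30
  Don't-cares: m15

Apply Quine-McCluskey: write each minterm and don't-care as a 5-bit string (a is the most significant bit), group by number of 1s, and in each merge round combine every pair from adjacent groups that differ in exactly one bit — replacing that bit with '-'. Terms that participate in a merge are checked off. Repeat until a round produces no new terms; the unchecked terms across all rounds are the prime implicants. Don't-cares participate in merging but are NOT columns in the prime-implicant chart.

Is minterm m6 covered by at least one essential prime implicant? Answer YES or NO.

Round 0: 00000✓ 00001✓ 00011✓ 00100✓ 00101✓ 00110✓ 01010✓ 01101✓ 01110✓ 01111✓ 11000 11011 11110✓
Round 1: -1110 0-101 0-110 00-00✓ 00-01✓ 000-1 0000-✓ 001-0 0010-✓ 01-10 011-1 0111-
Round 2: 00-0-
PIs = {-1110, 0-101, 0-110, 00-0-, 000-1, 001-0, 01-10, 011-1, 0111-, 11000, 11011}
Coverage chart:
  m0: 00-0- ←essential
  m1: 00-0-,000-1
  m3: 000-1 ←essential
  m4: 00-0-,001-0
  m5: 0-101,00-0-
  m6: 0-110,001-0
  m10: 01-10 ←essential
  m13: 0-101,011-1
  m14: -1110,0-110,01-10,0111-
  m24: 11000 ←essential
  m27: 11011 ←essential
  m30: -1110 ←essential
Essential: -1110, 00-0-, 000-1, 01-10, 11000, 11011

NO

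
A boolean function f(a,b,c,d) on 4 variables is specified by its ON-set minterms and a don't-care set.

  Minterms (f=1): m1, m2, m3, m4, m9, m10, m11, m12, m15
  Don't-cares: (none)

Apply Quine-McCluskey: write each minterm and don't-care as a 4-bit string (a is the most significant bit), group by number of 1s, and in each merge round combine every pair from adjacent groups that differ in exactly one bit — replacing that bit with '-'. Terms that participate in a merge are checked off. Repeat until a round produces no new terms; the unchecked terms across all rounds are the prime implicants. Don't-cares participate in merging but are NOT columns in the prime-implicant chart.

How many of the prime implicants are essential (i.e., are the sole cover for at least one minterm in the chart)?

4

size-2^0 implicants → 0001(✓)  0010(✓)  0011(✓)  0100(✓)  1001(✓)  1010(✓)  1011(✓)  1100(✓)  1111(✓)
size-2^1 implicants → -001(✓)  -010(✓)  -011(✓)  -100  00-1(✓)  001-(✓)  1-11  10-1(✓)  101-(✓)
size-2^2 implicants → -0-1  -01-
Unchecked terms (primes): -0-1, -01-, -100, 1-11
Minterm coverage:
  m1 ⊆ -0-1 [E]
  m2 ⊆ -01- [E]
  m3 ⊆ -0-1,-01-
  m4 ⊆ -100 [E]
  m9 ⊆ -0-1 [E]
  m10 ⊆ -01- [E]
  m11 ⊆ -0-1,-01-,1-11
  m12 ⊆ -100 [E]
  m15 ⊆ 1-11 [E]
E = {-0-1, -01-, -100, 1-11}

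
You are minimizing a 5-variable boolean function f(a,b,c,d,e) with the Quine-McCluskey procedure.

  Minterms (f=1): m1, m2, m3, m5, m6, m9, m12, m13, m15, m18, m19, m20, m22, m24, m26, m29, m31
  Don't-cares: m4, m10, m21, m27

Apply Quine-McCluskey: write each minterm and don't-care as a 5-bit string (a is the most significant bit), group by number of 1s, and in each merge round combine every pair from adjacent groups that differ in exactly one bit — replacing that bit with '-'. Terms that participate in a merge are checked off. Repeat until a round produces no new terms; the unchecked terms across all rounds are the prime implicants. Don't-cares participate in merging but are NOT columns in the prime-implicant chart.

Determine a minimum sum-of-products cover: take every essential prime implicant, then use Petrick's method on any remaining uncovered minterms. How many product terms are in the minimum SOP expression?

[col 0] 00001*, 00010*, 00011*, 00100*, 00101*, 00110*, 01001*, 01010*, 01100*, 01101*, 01111*, 10010*, 10011*, 10100*, 10101*, 10110*, 11000*, 11010*, 11011*, 11101*, 11111*
[col 1] -0010*, -0011*, -0100*, -0101*, -0110*, -1010*, -1101*, -1111*, 0-001*, 0-010*, 0-100*, 0-101*, 00-01*, 00-10*, 000-1, 0001-*, 001-0*, 0010-*, 01-01*, 011-1*, 0110-*, 1-010*, 1-011*, 1-101*, 10-10*, 1001-*, 101-0*, 1010-*, 11-11, 110-0, 1101-*, 111-1*
[col 2] --010, --101, -0-10, -001-, -01-0, -010-, -11-1, 0--01, 0-10-, 1-01-
Prime implicants: --010, --101, -0-10, -001-, -01-0, -010-, -11-1, 0--01, 0-10-, 000-1, 1-01-, 11-11, 110-0
PI chart (minterm → PIs covering it):
  1 | 0--01,000-1
  2 | --010,-0-10,-001-
  3 | -001-,000-1
  5 | --101,-010-,0--01,0-10-
  6 | -0-10,-01-0
  9 | 0--01  (sole → essential)
  12 | 0-10-  (sole → essential)
  13 | --101,-11-1,0--01,0-10-
  15 | -11-1  (sole → essential)
  18 | --010,-0-10,-001-,1-01-
  19 | -001-,1-01-
  20 | -01-0,-010-
  22 | -0-10,-01-0
  24 | 110-0  (sole → essential)
  26 | --010,1-01-,110-0
  29 | --101,-11-1
  31 | -11-1,11-11
Essential prime implicants: -11-1, 0--01, 0-10-, 110-0
Petrick residual → -001-, -01-0
Minimum SOP uses 6 PIs: b'c'd + b'ce' + bce + a'd'e + a'cd' + abc'e'

6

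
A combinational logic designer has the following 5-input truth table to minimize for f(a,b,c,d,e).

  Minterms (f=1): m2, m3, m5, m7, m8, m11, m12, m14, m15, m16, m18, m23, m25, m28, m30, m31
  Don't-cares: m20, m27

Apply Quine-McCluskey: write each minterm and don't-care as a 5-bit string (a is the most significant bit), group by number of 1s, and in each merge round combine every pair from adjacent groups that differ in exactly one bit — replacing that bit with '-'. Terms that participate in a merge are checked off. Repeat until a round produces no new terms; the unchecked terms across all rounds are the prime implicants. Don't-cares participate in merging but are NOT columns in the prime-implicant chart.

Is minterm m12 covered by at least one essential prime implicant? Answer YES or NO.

[col 0] 00010*, 00011*, 00101*, 00111*, 01000*, 01011*, 01100*, 01110*, 01111*, 10000*, 10010*, 10100*, 10111*, 11001*, 11011*, 11100*, 11110*, 11111*
[col 1] -0010, -0111*, -1011*, -1100*, -1110*, -1111*, 0-011*, 0-111*, 00-11*, 0001-, 001-1, 01-00, 01-11*, 011-0*, 0111-*, 1-100, 1-111*, 10-00, 100-0, 11-11*, 110-1, 111-0*, 1111-*
[col 2] --111, -1-11, -11-0, -111-, 0--11
Prime implicants: --111, -0010, -1-11, -11-0, -111-, 0--11, 0001-, 001-1, 01-00, 1-100, 10-00, 100-0, 110-1
PI chart (minterm → PIs covering it):
  2 | -0010,0001-
  3 | 0--11,0001-
  5 | 001-1  (sole → essential)
  7 | --111,0--11,001-1
  8 | 01-00  (sole → essential)
  11 | -1-11,0--11
  12 | -11-0,01-00
  14 | -11-0,-111-
  15 | --111,-1-11,-111-,0--11
  16 | 10-00,100-0
  18 | -0010,100-0
  23 | --111  (sole → essential)
  25 | 110-1  (sole → essential)
  28 | -11-0,1-100
  30 | -11-0,-111-
  31 | --111,-1-11,-111-
Essential prime implicants: --111, 001-1, 01-00, 110-1

YES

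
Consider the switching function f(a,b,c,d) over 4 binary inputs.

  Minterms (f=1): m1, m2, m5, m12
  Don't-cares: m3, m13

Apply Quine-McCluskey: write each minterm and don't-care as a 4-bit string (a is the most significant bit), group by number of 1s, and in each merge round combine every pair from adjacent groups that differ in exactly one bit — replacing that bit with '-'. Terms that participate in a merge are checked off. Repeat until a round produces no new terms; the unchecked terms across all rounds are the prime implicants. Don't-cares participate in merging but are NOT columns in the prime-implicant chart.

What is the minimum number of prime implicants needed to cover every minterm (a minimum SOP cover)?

Round 0: 0001✓ 0010✓ 0011✓ 0101✓ 1100✓ 1101✓
Round 1: -101 0-01 00-1 001- 110-
PIs = {-101, 0-01, 00-1, 001-, 110-}
Coverage chart:
  m1: 0-01,00-1
  m2: 001- ←essential
  m5: -101,0-01
  m12: 110- ←essential
Essential: 001-, 110-
Petrick residual → 0-01
Min cover (3 terms): a'c'd + a'b'c + abc'

3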